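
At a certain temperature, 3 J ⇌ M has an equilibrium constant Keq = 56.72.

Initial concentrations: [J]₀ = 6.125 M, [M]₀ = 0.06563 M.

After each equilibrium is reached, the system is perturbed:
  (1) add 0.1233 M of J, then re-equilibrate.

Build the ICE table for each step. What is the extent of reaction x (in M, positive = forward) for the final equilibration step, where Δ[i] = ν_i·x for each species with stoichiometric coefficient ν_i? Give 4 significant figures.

x = 0.04037 M

Q₀ = 2.8562e-04 vs Keq = 56.72 ⇒ Q<K, forward
Step 1:
                  J         M
  init        6.125   0.06563
  Δ          -5.797     1.932
  eq         0.3278     1.998
  solve Keq expr → x = 1.932; check Q = 56.72
Then add 0.1233 M of J.
Step 2:
                  J         M
  init       0.4511     1.998
  Δ         -0.1211   0.04037
  eq           0.33     2.038
  solve Keq expr → x = 0.04037; check Q = 56.72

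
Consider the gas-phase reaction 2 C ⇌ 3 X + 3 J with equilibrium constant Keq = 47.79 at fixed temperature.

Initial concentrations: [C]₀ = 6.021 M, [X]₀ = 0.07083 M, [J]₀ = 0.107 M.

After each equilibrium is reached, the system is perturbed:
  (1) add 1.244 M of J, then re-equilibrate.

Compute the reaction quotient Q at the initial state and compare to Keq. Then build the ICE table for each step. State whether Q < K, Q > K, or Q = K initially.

Q₀ = 1.2008e-08; Q < K (proceeds forward)

Q₀ = 1.2008e-08 vs Keq = 47.79 ⇒ Q<K, forward
Step 1:
                  C         X         J
  init        6.021   0.07083     0.107
  Δ          -1.966     2.949     2.949
  eq          4.055      3.02     3.056
  solve Keq expr → x = 0.983; check Q = 47.79
Then add 1.244 M of J.
Step 2:
                  C         X         J
  init        4.055      3.02       4.3
  Δ          0.3195   -0.4792   -0.4792
  eq          4.375     2.541     3.821
  solve Keq expr → x = -0.1597; check Q = 47.79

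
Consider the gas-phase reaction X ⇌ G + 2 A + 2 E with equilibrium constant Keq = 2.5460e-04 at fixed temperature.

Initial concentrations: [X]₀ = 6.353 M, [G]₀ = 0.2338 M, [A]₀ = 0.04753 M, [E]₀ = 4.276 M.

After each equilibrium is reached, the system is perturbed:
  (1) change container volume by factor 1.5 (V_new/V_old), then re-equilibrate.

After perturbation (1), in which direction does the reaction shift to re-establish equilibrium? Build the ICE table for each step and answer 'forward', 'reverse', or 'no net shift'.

Q₀ = 0.00152 vs Keq = 2.5460e-04 ⇒ Q>K, reverse
Step 1:
                    X           G           A           E
  init          6.353      0.2338     0.04753       4.276
  Δ           0.01367    -0.01367    -0.02733    -0.02733
  eq            6.367      0.2201      0.0202       4.249
  solve Keq expr → x = -0.01367; check Q = 2.5460e-04
Then change container volume by factor 1.5 (V_new/V_old).
Step 2:
                    X           G           A           E
  init          4.244      0.1468     0.01346       2.832
  Δ         -0.007926    0.007926     0.01585     0.01585
  eq            4.237      0.1547     0.02932       2.848
  solve Keq expr → x = 0.007926; check Q = 2.5460e-04

Direction: forward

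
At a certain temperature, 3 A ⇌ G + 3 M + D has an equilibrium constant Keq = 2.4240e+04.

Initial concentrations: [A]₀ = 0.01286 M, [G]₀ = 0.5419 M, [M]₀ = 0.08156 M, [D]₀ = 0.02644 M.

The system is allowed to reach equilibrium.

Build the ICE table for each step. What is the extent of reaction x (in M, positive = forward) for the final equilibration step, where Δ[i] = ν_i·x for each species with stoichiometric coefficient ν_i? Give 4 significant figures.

Q₀ = 3.655 vs Keq = 2.4240e+04 ⇒ Q<K, forward
Step 1:
                   A          G          M          D
  init       0.01286     0.5419    0.08156    0.02644
  Δ         -0.01203   0.004012    0.01203   0.004012
  eq      8.2537e-04     0.5459    0.09359    0.03045
  solve Keq expr → x = 0.004012; check Q = 2.4240e+04

x = 0.004012 M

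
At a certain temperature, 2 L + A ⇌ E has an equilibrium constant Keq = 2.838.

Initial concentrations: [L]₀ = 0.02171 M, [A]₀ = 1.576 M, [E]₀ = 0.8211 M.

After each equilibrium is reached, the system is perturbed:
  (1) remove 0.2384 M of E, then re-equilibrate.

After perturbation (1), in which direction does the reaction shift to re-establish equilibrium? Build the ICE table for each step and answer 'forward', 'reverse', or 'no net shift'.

Q₀ = 1105 vs Keq = 2.838 ⇒ Q>K, reverse
Step 1:
                   L          A          E
  Initial    0.02171      1.576     0.8211
  Change      0.3407     0.1703    -0.1703
  Equil       0.3624      1.746     0.6508
  solve Keq expr → x = -0.1703; check Q = 2.838
Then remove 0.2384 M of E.
Step 2:
                   L          A          E
  Initial     0.3624      1.746     0.4124
  Change    -0.06083   -0.03041    0.03041
  Equil       0.3015      1.716     0.4428
  solve Keq expr → x = 0.03041; check Q = 2.838

Direction: forward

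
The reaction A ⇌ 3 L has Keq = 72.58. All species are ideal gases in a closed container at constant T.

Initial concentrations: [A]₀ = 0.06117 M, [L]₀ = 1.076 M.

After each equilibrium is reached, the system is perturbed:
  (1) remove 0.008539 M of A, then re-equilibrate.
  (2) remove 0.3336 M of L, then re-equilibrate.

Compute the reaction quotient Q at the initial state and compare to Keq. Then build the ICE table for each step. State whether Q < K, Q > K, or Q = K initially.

Q₀ = 20.37; Q < K (proceeds forward)

Q₀ = 20.37 vs Keq = 72.58 ⇒ Q<K, forward
Step 1:
                    A           L
  init        0.06117       1.076
  Δ          -0.03796      0.1139
  eq          0.02321        1.19
  solve Keq expr → x = 0.03796; check Q = 72.58
Then remove 0.008539 M of A.
Step 2:
                    A           L
  init        0.01467        1.19
  Δ          0.007284    -0.02185
  eq          0.02196       1.168
  solve Keq expr → x = -0.007284; check Q = 72.58
Then remove 0.3336 M of L.
Step 3:
                    A           L
  init        0.02196      0.8344
  Δ          -0.01279     0.03838
  eq         0.009161      0.8728
  solve Keq expr → x = 0.01279; check Q = 72.58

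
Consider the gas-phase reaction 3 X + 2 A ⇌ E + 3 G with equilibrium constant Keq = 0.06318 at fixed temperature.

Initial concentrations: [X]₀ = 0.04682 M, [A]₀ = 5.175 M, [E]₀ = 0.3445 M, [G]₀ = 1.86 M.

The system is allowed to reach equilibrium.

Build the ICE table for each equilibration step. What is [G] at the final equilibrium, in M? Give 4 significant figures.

[G]_eq = 1.323 M

Q₀ = 806.5 vs Keq = 0.06318 ⇒ Q>K, reverse
Step 1:
                    X           A           E           G
  Initial     0.04682       5.175      0.3445        1.86
  Change       0.5366      0.3577     -0.1789     -0.5366
  Equil        0.5834       5.533      0.1656       1.323
  solve Keq expr → x = -0.1789; check Q = 0.06318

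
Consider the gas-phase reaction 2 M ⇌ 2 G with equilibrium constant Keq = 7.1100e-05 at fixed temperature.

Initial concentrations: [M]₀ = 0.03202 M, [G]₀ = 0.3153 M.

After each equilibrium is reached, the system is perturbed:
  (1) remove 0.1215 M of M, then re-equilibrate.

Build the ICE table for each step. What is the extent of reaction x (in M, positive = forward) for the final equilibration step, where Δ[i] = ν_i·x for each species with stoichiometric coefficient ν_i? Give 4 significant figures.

x = -5.0797e-04 M

Q₀ = 96.96 vs Keq = 7.1100e-05 ⇒ Q>K, reverse
Step 1:
                    M           G
  I           0.03202      0.3153
  C            0.3124     -0.3124
  E            0.3444    0.002904
  solve Keq expr → x = -0.1562; check Q = 7.1100e-05
Then remove 0.1215 M of M.
Step 2:
                    M           G
  I            0.2229    0.002904
  C          0.001016   -0.001016
  E            0.2239    0.001888
  solve Keq expr → x = -5.0797e-04; check Q = 7.1100e-05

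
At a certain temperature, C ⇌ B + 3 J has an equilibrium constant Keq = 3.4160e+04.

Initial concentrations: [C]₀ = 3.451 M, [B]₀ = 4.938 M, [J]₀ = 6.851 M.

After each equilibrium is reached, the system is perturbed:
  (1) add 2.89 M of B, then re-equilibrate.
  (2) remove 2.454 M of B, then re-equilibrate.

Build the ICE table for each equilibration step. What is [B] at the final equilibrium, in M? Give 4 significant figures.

[B]_eq = 8.049 M

Q₀ = 460.1 vs Keq = 3.4160e+04 ⇒ Q<K, forward
Step 1:
                   C          B          J
  I            3.451      4.938      6.851
  C           -2.702      2.702      8.107
  E           0.7486       7.64      14.96
  solve Keq expr → x = 2.702; check Q = 3.4160e+04
Then add 2.89 M of B.
Step 2:
                   C          B          J
  I           0.7486      10.53      14.96
  C           0.1677    -0.1677    -0.5031
  E           0.9163      10.36      14.46
  solve Keq expr → x = -0.1677; check Q = 3.4160e+04
Then remove 2.454 M of B.
Step 3:
                   C          B          J
  I           0.9163      7.909      14.46
  C          -0.1405     0.1405     0.4214
  E           0.7758      8.049      14.88
  solve Keq expr → x = 0.1405; check Q = 3.4160e+04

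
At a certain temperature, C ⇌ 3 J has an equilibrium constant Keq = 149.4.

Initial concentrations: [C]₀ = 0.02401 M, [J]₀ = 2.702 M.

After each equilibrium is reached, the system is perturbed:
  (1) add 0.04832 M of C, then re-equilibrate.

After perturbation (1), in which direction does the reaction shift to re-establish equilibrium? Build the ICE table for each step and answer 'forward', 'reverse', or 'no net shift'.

Q₀ = 821.6 vs Keq = 149.4 ⇒ Q>K, reverse
Step 1:
                  C         J
  I         0.02401     2.702
  C         0.07698    -0.231
  E           0.101     2.471
  solve Keq expr → x = -0.07698; check Q = 149.4
Then add 0.04832 M of C.
Step 2:
                  C         J
  I          0.1493     2.471
  C        -0.03492    0.1048
  E          0.1144     2.576
  solve Keq expr → x = 0.03492; check Q = 149.4

Direction: forward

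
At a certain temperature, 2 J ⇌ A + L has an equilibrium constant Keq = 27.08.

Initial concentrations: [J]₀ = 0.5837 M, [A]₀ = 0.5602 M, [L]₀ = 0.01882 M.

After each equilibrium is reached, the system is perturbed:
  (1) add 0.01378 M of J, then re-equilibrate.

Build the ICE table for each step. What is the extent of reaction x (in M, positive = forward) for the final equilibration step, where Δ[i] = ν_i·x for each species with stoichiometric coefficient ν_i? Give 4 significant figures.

x = 0.006201 M

Q₀ = 0.03094 vs Keq = 27.08 ⇒ Q<K, forward
Step 1:
                  J         A         L
  I          0.5837    0.5602   0.01882
  C         -0.4946    0.2473    0.2473
  E         0.08908    0.8075    0.2661
  solve Keq expr → x = 0.2473; check Q = 27.08
Then add 0.01378 M of J.
Step 2:
                  J         A         L
  I          0.1029    0.8075    0.2661
  C         -0.0124  0.006201  0.006201
  E         0.09046    0.8137    0.2723
  solve Keq expr → x = 0.006201; check Q = 27.08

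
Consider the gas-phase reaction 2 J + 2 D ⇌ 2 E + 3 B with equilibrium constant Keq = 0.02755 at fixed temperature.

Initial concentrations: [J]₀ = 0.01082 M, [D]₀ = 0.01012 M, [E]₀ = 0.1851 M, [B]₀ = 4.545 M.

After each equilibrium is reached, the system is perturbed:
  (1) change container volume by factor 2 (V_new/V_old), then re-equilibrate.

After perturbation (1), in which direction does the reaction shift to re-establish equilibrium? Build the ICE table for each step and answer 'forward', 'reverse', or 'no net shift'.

Q₀ = 2.6829e+08 vs Keq = 0.02755 ⇒ Q>K, reverse
Step 1:
                   J          D          E          B
  init       0.01082    0.01012     0.1851      4.545
  Δ           0.1844     0.1844    -0.1844    -0.2766
  eq          0.1952     0.1945 7.1463e-04      4.268
  solve Keq expr → x = -0.09219; check Q = 0.02755
Then change container volume by factor 2 (V_new/V_old).
Step 2:
                   J          D          E          B
  init        0.0976    0.09725 3.5732e-04      2.134
  Δ       -1.4641e-04 -1.4641e-04 1.4641e-04 2.1961e-04
  eq         0.09746    0.09711 5.0373e-04      2.134
  solve Keq expr → x = 7.3205e-05; check Q = 0.02755

Direction: forward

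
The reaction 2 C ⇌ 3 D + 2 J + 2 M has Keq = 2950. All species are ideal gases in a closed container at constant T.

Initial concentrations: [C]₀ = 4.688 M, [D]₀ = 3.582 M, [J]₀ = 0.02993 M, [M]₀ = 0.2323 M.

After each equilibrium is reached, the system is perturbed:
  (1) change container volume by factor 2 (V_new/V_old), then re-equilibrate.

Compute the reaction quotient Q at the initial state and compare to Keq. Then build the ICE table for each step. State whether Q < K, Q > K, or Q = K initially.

Q₀ = 1.0109e-04; Q < K (proceeds forward)

Q₀ = 1.0109e-04 vs Keq = 2950 ⇒ Q<K, forward
Step 1:
                  C         D         J         M
  I           4.688     3.582   0.02993    0.2323
  C          -2.406     3.609     2.406     2.406
  E           2.282     7.191     2.436     2.638
  solve Keq expr → x = 1.203; check Q = 2950
Then change container volume by factor 2 (V_new/V_old).
Step 2:
                  C         D         J         M
  I           1.141     3.596     1.218     1.319
  C         -0.5633    0.8449    0.5633    0.5633
  E          0.5777      4.44     1.781     1.882
  solve Keq expr → x = 0.2816; check Q = 2950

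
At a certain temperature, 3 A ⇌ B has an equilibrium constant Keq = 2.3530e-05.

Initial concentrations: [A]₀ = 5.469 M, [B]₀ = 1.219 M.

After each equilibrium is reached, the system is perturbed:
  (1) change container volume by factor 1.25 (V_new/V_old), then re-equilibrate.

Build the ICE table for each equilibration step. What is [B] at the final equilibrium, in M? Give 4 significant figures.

[B]_eq = 0.009055 M

Q₀ = 0.007452 vs Keq = 2.3530e-05 ⇒ Q>K, reverse
Step 1:
                  A         B
  I           5.469     1.219
  C           3.604    -1.201
  E           9.073   0.01758
  solve Keq expr → x = -1.201; check Q = 2.3530e-05
Then change container volume by factor 1.25 (V_new/V_old).
Step 2:
                  A         B
  I           7.259   0.01406
  C         0.01502 -0.005006
  E           7.274  0.009055
  solve Keq expr → x = -0.005006; check Q = 2.3530e-05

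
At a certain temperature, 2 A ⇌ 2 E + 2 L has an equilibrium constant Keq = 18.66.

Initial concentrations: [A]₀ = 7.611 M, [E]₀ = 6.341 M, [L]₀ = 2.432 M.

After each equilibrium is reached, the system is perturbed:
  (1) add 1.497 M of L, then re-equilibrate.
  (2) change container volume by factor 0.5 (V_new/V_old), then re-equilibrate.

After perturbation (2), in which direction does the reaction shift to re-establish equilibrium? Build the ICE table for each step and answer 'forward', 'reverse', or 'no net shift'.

Direction: reverse

Q₀ = 4.105 vs Keq = 18.66 ⇒ Q<K, forward
Step 1:
                   A          E          L
  init         7.611      6.341      2.432
  Δ            -1.22       1.22       1.22
  eq           6.391      7.561      3.652
  solve Keq expr → x = 0.6098; check Q = 18.66
Then add 1.497 M of L.
Step 2:
                   A          E          L
  init         6.391      7.561      5.149
  Δ           0.6928    -0.6928    -0.6928
  eq           7.084      6.868      4.456
  solve Keq expr → x = -0.3464; check Q = 18.66
Then change container volume by factor 0.5 (V_new/V_old).
Step 3:
                   A          E          L
  init         14.17      13.74      8.912
  Δ            2.502     -2.502     -2.502
  eq           16.67      11.23       6.41
  solve Keq expr → x = -1.251; check Q = 18.66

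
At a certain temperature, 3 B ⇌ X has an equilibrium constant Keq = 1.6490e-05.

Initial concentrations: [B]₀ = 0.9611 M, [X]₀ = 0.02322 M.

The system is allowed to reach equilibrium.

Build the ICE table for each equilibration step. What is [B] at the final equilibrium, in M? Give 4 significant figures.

Q₀ = 0.02616 vs Keq = 1.6490e-05 ⇒ Q>K, reverse
Step 1:
                   B          X
  Initial     0.9611    0.02322
  Change     0.06961    -0.0232
  Equil        1.031 1.8056e-05
  solve Keq expr → x = -0.0232; check Q = 1.6490e-05

[B]_eq = 1.031 M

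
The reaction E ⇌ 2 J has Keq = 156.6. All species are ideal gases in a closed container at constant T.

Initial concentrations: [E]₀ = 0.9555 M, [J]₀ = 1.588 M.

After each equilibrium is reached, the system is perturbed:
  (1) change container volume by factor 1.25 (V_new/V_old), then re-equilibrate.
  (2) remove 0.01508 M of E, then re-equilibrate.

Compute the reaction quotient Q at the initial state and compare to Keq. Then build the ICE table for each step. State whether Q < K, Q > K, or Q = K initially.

Q₀ = 2.639; Q < K (proceeds forward)

Q₀ = 2.639 vs Keq = 156.6 ⇒ Q<K, forward
Step 1:
                  E         J
  I          0.9555     1.588
  C         -0.8836     1.767
  E         0.07189     3.355
  solve Keq expr → x = 0.8836; check Q = 156.6
Then change container volume by factor 1.25 (V_new/V_old).
Step 2:
                  E         J
  I         0.05751     2.684
  C        -0.01076   0.02152
  E         0.04675     2.706
  solve Keq expr → x = 0.01076; check Q = 156.6
Then remove 0.01508 M of E.
Step 3:
                  E         J
  I         0.03167     2.706
  C         0.01411  -0.02822
  E         0.04578     2.677
  solve Keq expr → x = -0.01411; check Q = 156.6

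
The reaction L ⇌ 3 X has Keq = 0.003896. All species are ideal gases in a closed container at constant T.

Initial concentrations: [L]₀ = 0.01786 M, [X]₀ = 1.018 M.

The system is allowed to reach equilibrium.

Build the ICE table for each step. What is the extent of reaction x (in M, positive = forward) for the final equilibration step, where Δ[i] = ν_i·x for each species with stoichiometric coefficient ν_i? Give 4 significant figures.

Q₀ = 59.07 vs Keq = 0.003896 ⇒ Q>K, reverse
Step 1:
                    L           X
  I           0.01786       1.018
  C            0.3034     -0.9102
  E            0.3213      0.1078
  solve Keq expr → x = -0.3034; check Q = 0.003896

x = -0.3034 M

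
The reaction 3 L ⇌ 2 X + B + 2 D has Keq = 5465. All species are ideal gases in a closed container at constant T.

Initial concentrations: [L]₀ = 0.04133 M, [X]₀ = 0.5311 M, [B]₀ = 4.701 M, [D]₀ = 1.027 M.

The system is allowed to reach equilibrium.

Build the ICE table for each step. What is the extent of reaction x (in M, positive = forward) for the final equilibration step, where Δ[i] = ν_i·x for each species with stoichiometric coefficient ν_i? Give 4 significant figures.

Q₀ = 1.9810e+04 vs Keq = 5465 ⇒ Q>K, reverse
Step 1:
                  L         X         B         D
  I         0.04133    0.5311     4.701     1.027
  C         0.02048  -0.01365 -0.006827  -0.01365
  E         0.06181    0.5174     4.694     1.013
  solve Keq expr → x = -0.006827; check Q = 5465

x = -0.006827 M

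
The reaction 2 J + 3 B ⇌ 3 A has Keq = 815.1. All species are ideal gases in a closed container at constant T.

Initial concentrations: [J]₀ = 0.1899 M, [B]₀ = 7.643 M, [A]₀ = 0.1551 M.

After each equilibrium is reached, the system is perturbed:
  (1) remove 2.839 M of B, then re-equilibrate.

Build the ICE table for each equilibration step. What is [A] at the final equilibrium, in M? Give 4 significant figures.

Q₀ = 2.3174e-04 vs Keq = 815.1 ⇒ Q<K, forward
Step 1:
                  J         B         A
  Initial    0.1899     7.643    0.1551
  Change    -0.1894   -0.2841    0.2841
  Equil   5.1067e-04     7.359    0.4392
  solve Keq expr → x = 0.09469; check Q = 815.1
Then remove 2.839 M of B.
Step 2:
                  J         B         A
  Initial 5.1067e-04      4.52    0.4392
  Change  5.4695e-04 8.2043e-04 -8.2043e-04
  Equil    0.001058     4.521    0.4384
  solve Keq expr → x = -2.7348e-04; check Q = 815.1

[A]_eq = 0.4384 M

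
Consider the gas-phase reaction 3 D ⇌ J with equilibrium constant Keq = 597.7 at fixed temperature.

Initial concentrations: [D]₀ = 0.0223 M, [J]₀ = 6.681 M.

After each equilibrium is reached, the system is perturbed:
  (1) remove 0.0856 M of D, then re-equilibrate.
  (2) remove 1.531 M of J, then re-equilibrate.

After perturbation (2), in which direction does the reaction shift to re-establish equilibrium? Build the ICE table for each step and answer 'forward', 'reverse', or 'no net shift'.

Direction: forward

Q₀ = 6.0246e+05 vs Keq = 597.7 ⇒ Q>K, reverse
Step 1:
                   D          J
  Initial     0.0223      6.681
  Change      0.2005   -0.06685
  Equil       0.2228      6.614
  solve Keq expr → x = -0.06685; check Q = 597.7
Then remove 0.0856 M of D.
Step 2:
                   D          J
  Initial     0.1372      6.614
  Change     0.08528   -0.02843
  Equil       0.2225      6.586
  solve Keq expr → x = -0.02843; check Q = 597.7
Then remove 1.531 M of J.
Step 3:
                   D          J
  Initial     0.2225      5.055
  Change     -0.0187   0.006234
  Equil       0.2038      5.061
  solve Keq expr → x = 0.006234; check Q = 597.7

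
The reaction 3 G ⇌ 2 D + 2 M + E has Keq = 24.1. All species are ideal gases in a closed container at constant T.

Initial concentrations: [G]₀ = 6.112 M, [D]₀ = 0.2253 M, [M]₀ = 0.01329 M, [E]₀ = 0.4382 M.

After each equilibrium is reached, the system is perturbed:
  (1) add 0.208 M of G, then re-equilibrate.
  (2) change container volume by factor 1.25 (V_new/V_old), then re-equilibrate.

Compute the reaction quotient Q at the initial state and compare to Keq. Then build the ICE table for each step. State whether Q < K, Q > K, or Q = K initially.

Q₀ = 1.7207e-08; Q < K (proceeds forward)

Q₀ = 1.7207e-08 vs Keq = 24.1 ⇒ Q<K, forward
Step 1:
                   G          D          M          E
  Initial      6.112     0.2253    0.01329     0.4382
  Change      -4.287      2.858      2.858      1.429
  Equil        1.825      3.084      2.872      1.867
  solve Keq expr → x = 1.429; check Q = 24.1
Then add 0.208 M of G.
Step 2:
                   G          D          M          E
  Initial      2.033      3.084      2.872      1.867
  Change     -0.1253    0.08355    0.08355    0.04177
  Equil        1.907      3.167      2.955      1.909
  solve Keq expr → x = 0.04177; check Q = 24.1
Then change container volume by factor 1.25 (V_new/V_old).
Step 3:
                   G          D          M          E
  Initial      1.526      2.534      2.364      1.527
  Change     -0.1335    0.08899    0.08899    0.04449
  Equil        1.392      2.623      2.453      1.572
  solve Keq expr → x = 0.04449; check Q = 24.1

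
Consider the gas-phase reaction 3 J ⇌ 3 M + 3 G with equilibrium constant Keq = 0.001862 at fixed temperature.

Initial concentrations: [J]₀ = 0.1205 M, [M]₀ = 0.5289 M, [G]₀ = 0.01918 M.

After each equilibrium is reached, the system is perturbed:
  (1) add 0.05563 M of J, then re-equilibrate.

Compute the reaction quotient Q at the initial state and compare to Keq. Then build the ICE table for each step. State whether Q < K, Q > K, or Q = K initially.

Q₀ = 5.9663e-04; Q < K (proceeds forward)

Q₀ = 5.9663e-04 vs Keq = 0.001862 ⇒ Q<K, forward
Step 1:
                  J         M         G
  init       0.1205    0.5289   0.01918
  Δ       -0.006903  0.006903  0.006903
  eq         0.1136    0.5358   0.02608
  solve Keq expr → x = 0.002301; check Q = 0.001862
Then add 0.05563 M of J.
Step 2:
                  J         M         G
  init       0.1692    0.5358   0.02608
  Δ       -0.009851  0.009851  0.009851
  eq         0.1594    0.5457   0.03593
  solve Keq expr → x = 0.003284; check Q = 0.001862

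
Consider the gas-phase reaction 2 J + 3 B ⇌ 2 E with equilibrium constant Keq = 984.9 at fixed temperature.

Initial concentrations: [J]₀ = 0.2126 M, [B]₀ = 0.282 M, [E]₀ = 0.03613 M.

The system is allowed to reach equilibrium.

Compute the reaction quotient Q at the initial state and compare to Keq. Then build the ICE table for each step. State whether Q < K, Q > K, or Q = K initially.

Q₀ = 1.288 vs Keq = 984.9 ⇒ Q<K, forward
Step 1:
                   J          B          E
  init        0.2126      0.282    0.03613
  Δ          -0.1064    -0.1597     0.1064
  eq          0.1062     0.1223     0.1426
  solve Keq expr → x = 0.05322; check Q = 984.9

Q₀ = 1.288; Q < K (proceeds forward)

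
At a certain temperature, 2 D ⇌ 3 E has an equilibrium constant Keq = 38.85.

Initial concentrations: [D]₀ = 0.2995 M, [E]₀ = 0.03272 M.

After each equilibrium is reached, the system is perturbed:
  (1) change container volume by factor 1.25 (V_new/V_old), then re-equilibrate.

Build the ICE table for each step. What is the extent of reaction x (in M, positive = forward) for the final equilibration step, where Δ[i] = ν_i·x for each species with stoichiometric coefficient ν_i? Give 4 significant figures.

Q₀ = 3.9052e-04 vs Keq = 38.85 ⇒ Q<K, forward
Step 1:
                   D          E
  I           0.2995    0.03272
  C          -0.2563     0.3844
  E          0.04322     0.4171
  solve Keq expr → x = 0.1281; check Q = 38.85
Then change container volume by factor 1.25 (V_new/V_old).
Step 2:
                   D          E
  I          0.03458     0.3337
  C        -0.003019   0.004528
  E          0.03156     0.3382
  solve Keq expr → x = 0.001509; check Q = 38.85

x = 0.001509 M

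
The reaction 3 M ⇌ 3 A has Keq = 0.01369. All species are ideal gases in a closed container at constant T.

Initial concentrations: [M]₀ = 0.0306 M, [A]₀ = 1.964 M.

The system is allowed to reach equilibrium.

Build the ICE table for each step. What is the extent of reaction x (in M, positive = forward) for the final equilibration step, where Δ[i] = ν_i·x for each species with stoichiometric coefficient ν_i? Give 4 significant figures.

x = -0.5263 M

Q₀ = 2.6440e+05 vs Keq = 0.01369 ⇒ Q>K, reverse
Step 1:
                    M           A
  init         0.0306       1.964
  Δ             1.579      -1.579
  eq             1.61       0.385
  solve Keq expr → x = -0.5263; check Q = 0.01369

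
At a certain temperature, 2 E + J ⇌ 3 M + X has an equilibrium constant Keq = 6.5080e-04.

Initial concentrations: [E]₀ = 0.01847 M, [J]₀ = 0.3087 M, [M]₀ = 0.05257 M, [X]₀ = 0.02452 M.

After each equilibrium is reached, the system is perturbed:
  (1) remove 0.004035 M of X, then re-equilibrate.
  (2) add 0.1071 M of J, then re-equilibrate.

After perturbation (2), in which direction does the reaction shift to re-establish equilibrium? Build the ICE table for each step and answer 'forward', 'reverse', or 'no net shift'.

Q₀ = 0.03383 vs Keq = 6.5080e-04 ⇒ Q>K, reverse
Step 1:
                    E           J           M           X
  Initial     0.01847      0.3087     0.05257     0.02452
  Change      0.01778     0.00889    -0.02667    -0.00889
  Equil       0.03625      0.3176      0.0259     0.01563
  solve Keq expr → x = -0.00889; check Q = 6.5080e-04
Then remove 0.004035 M of X.
Step 2:
                    E           J           M           X
  Initial     0.03625      0.3176      0.0259      0.0116
  Change    -0.001114 -5.5691e-04    0.001671  5.5691e-04
  Equil       0.03514       0.317     0.02757     0.01215
  solve Keq expr → x = 5.5691e-04; check Q = 6.5080e-04
Then add 0.1071 M of J.
Step 3:
                    E           J           M           X
  Initial     0.03514      0.4241     0.02757     0.01215
  Change     -0.00113 -5.6481e-04    0.001694  5.6481e-04
  Equil       0.03401      0.4236     0.02927     0.01272
  solve Keq expr → x = 5.6481e-04; check Q = 6.5080e-04

Direction: forward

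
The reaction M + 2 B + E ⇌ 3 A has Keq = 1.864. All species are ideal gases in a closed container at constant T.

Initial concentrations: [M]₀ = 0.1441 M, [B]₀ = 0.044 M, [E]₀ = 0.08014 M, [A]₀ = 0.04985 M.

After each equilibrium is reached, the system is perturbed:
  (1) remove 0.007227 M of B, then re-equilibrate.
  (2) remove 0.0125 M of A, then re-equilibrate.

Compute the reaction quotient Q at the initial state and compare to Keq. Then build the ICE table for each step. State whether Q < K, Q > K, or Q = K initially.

Q₀ = 5.541; Q > K (proceeds reverse)

Q₀ = 5.541 vs Keq = 1.864 ⇒ Q>K, reverse
Step 1:
                   M          B          E          A
  I           0.1441      0.044    0.08014    0.04985
  C         0.003555   0.007109   0.003555   -0.01066
  E           0.1477    0.05111    0.08369    0.03919
  solve Keq expr → x = -0.003555; check Q = 1.864
Then remove 0.007227 M of B.
Step 2:
                   M          B          E          A
  I           0.1477    0.04388    0.08369    0.03919
  C       8.8175e-04   0.001764 8.8175e-04  -0.002645
  E           0.1485    0.04565    0.08458    0.03654
  solve Keq expr → x = -8.8175e-04; check Q = 1.864
Then remove 0.0125 M of A.
Step 3:
                   M          B          E          A
  I           0.1485    0.04565    0.08458    0.02404
  C        -0.002908  -0.005815  -0.002908   0.008723
  E           0.1456    0.03983    0.08167    0.03276
  solve Keq expr → x = 0.002908; check Q = 1.864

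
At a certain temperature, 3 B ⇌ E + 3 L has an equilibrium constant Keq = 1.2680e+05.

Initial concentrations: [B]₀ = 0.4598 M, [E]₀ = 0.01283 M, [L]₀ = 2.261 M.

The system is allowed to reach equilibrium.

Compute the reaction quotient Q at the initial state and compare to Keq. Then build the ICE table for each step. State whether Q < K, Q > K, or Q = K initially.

Q₀ = 1.526 vs Keq = 1.2680e+05 ⇒ Q<K, forward
Step 1:
                  B         E         L
  I          0.4598   0.01283     2.261
  C         -0.4309    0.1436    0.4309
  E         0.02887    0.1565     2.692
  solve Keq expr → x = 0.1436; check Q = 1.2680e+05

Q₀ = 1.526; Q < K (proceeds forward)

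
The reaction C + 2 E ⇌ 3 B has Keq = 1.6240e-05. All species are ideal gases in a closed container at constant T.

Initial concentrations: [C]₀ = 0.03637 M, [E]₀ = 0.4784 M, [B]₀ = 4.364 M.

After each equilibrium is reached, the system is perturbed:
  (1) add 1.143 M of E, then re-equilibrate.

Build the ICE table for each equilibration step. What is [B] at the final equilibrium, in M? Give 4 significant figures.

[B]_eq = 0.07815 M

Q₀ = 9985 vs Keq = 1.6240e-05 ⇒ Q>K, reverse
Step 1:
                   C          E          B
  Initial    0.03637     0.4784      4.364
  Change       1.433      2.866       -4.3
  Equil         1.47      3.345    0.06439
  solve Keq expr → x = -1.433; check Q = 1.6240e-05
Then add 1.143 M of E.
Step 2:
                   C          E          B
  Initial       1.47      4.488    0.06439
  Change   -0.004584  -0.009168    0.01375
  Equil        1.465      4.479    0.07815
  solve Keq expr → x = 0.004584; check Q = 1.6240e-05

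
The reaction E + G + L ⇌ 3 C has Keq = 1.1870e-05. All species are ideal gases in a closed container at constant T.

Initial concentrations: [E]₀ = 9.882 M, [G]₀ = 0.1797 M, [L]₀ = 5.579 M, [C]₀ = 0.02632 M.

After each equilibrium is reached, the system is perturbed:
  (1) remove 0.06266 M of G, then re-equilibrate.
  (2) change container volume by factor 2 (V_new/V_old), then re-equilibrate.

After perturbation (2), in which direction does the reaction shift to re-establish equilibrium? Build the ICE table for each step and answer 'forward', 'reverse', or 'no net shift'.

Direction: no net shift

Q₀ = 1.8404e-06 vs Keq = 1.1870e-05 ⇒ Q<K, forward
Step 1:
                  E         G         L         C
  I           9.882    0.1797     5.579   0.02632
  C       -0.007322 -0.007322 -0.007322   0.02197
  E           9.875    0.1724     5.572   0.04829
  solve Keq expr → x = 0.007322; check Q = 1.1870e-05
Then remove 0.06266 M of G.
Step 2:
                  E         G         L         C
  I           9.875    0.1097     5.572   0.04829
  C        0.002157  0.002157  0.002157 -0.006471
  E           9.877    0.1119     5.574   0.04181
  solve Keq expr → x = -0.002157; check Q = 1.1870e-05
Then change container volume by factor 2 (V_new/V_old).
Step 3:
                  E         G         L         C
  I           4.938   0.05594     2.787   0.02091
  C               0         0         0         0
  E           4.938   0.05594     2.787   0.02091
  solve Keq expr → x = 0; check Q = 1.1870e-05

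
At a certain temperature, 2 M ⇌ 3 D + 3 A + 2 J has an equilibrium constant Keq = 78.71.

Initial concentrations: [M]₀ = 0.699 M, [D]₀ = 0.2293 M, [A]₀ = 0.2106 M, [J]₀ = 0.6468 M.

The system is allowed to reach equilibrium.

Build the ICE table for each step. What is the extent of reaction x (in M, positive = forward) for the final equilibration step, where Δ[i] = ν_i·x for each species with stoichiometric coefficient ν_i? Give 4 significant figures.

x = 0.2736 M

Q₀ = 9.6421e-05 vs Keq = 78.71 ⇒ Q<K, forward
Step 1:
                    M           D           A           J
  Initial       0.699      0.2293      0.2106      0.6468
  Change      -0.5473      0.8209      0.8209      0.5473
  Equil        0.1517        1.05       1.031       1.194
  solve Keq expr → x = 0.2736; check Q = 78.71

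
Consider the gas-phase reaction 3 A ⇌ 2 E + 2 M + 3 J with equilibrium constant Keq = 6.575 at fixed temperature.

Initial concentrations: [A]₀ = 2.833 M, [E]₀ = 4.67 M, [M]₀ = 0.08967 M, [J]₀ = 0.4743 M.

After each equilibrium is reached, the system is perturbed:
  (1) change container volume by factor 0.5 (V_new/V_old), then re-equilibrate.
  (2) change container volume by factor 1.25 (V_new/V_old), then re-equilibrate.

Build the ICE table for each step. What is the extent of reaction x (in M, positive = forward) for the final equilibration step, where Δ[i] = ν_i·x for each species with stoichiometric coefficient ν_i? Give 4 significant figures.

x = 0.06633 M

Q₀ = 8.2290e-04 vs Keq = 6.575 ⇒ Q<K, forward
Step 1:
                   A          E          M          J
  Initial      2.833       4.67    0.08967     0.4743
  Change     -0.9557     0.6371     0.6371     0.9557
  Equil        1.877      5.307     0.7268       1.43
  solve Keq expr → x = 0.3186; check Q = 6.575
Then change container volume by factor 0.5 (V_new/V_old).
Step 2:
                   A          E          M          J
  Initial      3.755      10.61      1.454       2.86
  Change      0.8512    -0.5675    -0.5675    -0.8512
  Equil        4.606      10.05     0.8861      2.009
  solve Keq expr → x = -0.2837; check Q = 6.575
Then change container volume by factor 1.25 (V_new/V_old).
Step 3:
                   A          E          M          J
  Initial      3.685      8.037     0.7089      1.607
  Change      -0.199     0.1327     0.1327      0.199
  Equil        3.486       8.17     0.8415      1.806
  solve Keq expr → x = 0.06633; check Q = 6.575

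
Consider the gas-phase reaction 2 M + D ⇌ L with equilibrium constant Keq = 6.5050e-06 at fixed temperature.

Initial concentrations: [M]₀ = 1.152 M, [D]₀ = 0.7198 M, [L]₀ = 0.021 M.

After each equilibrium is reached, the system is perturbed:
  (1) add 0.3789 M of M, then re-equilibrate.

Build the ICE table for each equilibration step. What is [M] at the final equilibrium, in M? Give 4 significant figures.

[M]_eq = 1.573 M

Q₀ = 0.02198 vs Keq = 6.5050e-06 ⇒ Q>K, reverse
Step 1:
                   M          D          L
  I            1.152     0.7198      0.021
  C          0.04199    0.02099   -0.02099
  E            1.194     0.7408 6.8698e-06
  solve Keq expr → x = -0.02099; check Q = 6.5050e-06
Then add 0.3789 M of M.
Step 2:
                   M          D          L
  I            1.573     0.7408 6.8698e-06
  C       -1.0103e-05 -5.0517e-06 5.0517e-06
  E            1.573     0.7408 1.1921e-05
  solve Keq expr → x = 5.0517e-06; check Q = 6.5050e-06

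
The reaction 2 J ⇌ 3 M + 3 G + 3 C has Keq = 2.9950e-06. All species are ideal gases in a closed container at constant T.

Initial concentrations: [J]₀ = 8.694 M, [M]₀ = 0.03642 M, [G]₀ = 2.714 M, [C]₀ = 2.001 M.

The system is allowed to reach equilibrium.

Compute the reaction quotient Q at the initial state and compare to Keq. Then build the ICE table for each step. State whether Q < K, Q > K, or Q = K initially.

Q₀ = 1.0236e-04 vs Keq = 2.9950e-06 ⇒ Q>K, reverse
Step 1:
                    J           M           G           C
  Initial       8.694     0.03642       2.714       2.001
  Change      0.01662    -0.02494    -0.02494    -0.02494
  Equil         8.711     0.01148       2.689       1.976
  solve Keq expr → x = -0.008312; check Q = 2.9950e-06

Q₀ = 1.0236e-04; Q > K (proceeds reverse)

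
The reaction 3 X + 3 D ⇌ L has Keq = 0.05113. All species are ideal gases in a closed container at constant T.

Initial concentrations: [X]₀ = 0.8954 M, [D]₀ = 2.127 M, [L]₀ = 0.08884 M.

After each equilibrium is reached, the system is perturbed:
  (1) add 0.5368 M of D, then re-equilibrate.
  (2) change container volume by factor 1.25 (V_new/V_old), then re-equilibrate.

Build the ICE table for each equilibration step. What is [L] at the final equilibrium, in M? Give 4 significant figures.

Q₀ = 0.01286 vs Keq = 0.05113 ⇒ Q<K, forward
Step 1:
                    X           D           L
  init         0.8954       2.127     0.08884
  Δ           -0.1707     -0.1707     0.05689
  eq           0.7247       1.956      0.1457
  solve Keq expr → x = 0.05689; check Q = 0.05113
Then add 0.5368 M of D.
Step 2:
                    X           D           L
  init         0.7247       2.493      0.1457
  Δ          -0.09407    -0.09407     0.03136
  eq           0.6307       2.399      0.1771
  solve Keq expr → x = 0.03136; check Q = 0.05113
Then change container volume by factor 1.25 (V_new/V_old).
Step 3:
                    X           D           L
  init         0.5045       1.919      0.1417
  Δ             0.116       0.116    -0.03867
  eq           0.6205       2.035       0.103
  solve Keq expr → x = -0.03867; check Q = 0.05113

[L]_eq = 0.103 M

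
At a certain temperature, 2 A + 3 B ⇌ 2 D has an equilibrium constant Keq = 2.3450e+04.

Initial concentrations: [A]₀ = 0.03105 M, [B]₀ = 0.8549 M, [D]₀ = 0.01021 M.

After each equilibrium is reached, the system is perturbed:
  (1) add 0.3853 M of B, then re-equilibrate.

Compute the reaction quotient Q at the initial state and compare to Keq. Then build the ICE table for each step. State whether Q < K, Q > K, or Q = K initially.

Q₀ = 0.1731 vs Keq = 2.3450e+04 ⇒ Q<K, forward
Step 1:
                  A         B         D
  Initial   0.03105    0.8549   0.01021
  Change   -0.03068  -0.04602   0.03068
  Equil   3.6707e-04    0.8089   0.04089
  solve Keq expr → x = 0.01534; check Q = 2.3450e+04
Then add 0.3853 M of B.
Step 2:
                  A         B         D
  Initial 3.6707e-04     1.194   0.04089
  Change  -1.6157e-04 -2.4236e-04 1.6157e-04
  Equil   2.0550e-04     1.194   0.04105
  solve Keq expr → x = 8.0785e-05; check Q = 2.3450e+04

Q₀ = 0.1731; Q < K (proceeds forward)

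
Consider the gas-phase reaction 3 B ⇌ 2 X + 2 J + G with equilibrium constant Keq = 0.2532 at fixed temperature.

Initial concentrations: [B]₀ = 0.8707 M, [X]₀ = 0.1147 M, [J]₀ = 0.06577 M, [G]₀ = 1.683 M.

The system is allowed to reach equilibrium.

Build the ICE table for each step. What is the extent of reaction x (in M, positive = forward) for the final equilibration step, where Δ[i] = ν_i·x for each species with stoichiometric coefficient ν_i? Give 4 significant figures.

Q₀ = 1.4510e-04 vs Keq = 0.2532 ⇒ Q<K, forward
Step 1:
                   B          X          J          G
  init        0.8707     0.1147    0.06577      1.683
  Δ          -0.3929     0.2619     0.2619      0.131
  eq          0.4778     0.3766     0.3277      1.814
  solve Keq expr → x = 0.131; check Q = 0.2532

x = 0.131 M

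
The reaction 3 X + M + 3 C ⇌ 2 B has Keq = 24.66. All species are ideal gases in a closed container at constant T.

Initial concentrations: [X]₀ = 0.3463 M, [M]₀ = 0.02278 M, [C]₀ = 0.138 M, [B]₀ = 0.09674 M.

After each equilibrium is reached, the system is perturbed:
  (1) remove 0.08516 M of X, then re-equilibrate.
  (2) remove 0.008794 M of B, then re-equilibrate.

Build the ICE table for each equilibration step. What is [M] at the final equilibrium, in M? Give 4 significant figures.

Q₀ = 3764 vs Keq = 24.66 ⇒ Q>K, reverse
Step 1:
                  X         M         C         B
  I          0.3463   0.02278     0.138   0.09674
  C         0.09083   0.03028   0.09083  -0.06055
  E          0.4371   0.05306    0.2288   0.03619
  solve Keq expr → x = -0.03028; check Q = 24.66
Then remove 0.08516 M of X.
Step 2:
                  X         M         C         B
  I           0.352   0.05306    0.2288   0.03619
  C        0.009575  0.003192  0.009575 -0.006383
  E          0.3615   0.05625    0.2384    0.0298
  solve Keq expr → x = -0.003192; check Q = 24.66
Then remove 0.008794 M of B.
Step 3:
                  X         M         C         B
  I          0.3615   0.05625    0.2384   0.02101
  C       -0.008368 -0.002789 -0.008368  0.005579
  E          0.3532   0.05346      0.23   0.02659
  solve Keq expr → x = 0.002789; check Q = 24.66

[M]_eq = 0.05346 M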